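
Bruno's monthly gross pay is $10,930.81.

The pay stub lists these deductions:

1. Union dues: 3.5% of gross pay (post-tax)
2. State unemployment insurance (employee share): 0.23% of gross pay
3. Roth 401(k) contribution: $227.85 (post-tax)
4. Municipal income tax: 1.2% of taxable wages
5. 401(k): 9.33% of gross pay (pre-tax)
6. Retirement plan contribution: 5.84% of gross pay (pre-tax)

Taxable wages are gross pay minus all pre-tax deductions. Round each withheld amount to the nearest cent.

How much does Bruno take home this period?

Retirement plan contribution: $10,930.81 × 0.0584 = $638.36
401(k): $10,930.81 × 0.0933 = $1,019.84
Pre-tax total = $638.36 + $1,019.84 = $1,658.20
Taxable wages = $10,930.81 − $1,658.20 = $9,272.61
Municipal income tax: $9,272.61 × 0.012 = $111.27
State unemployment insurance (employee share): $10,930.81 × 0.0023 = $25.14
Union dues: $10,930.81 × 0.035 = $382.58
Roth 401(k) contribution: $227.85
Total deductions = $638.36 + $1,019.84 + $111.27 + $25.14 + $382.58 + $227.85 = $2,405.04
Net pay = $10,930.81 − $2,405.04 = $8,525.77

$8,525.77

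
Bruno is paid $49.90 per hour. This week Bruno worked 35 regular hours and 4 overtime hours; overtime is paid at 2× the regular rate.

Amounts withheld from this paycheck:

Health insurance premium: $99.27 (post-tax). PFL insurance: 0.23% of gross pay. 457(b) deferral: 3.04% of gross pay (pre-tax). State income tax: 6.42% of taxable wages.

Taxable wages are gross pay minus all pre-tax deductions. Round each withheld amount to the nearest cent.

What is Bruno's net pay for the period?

$1,842.69

Regular pay: 35 × $49.90 = $1,746.50
Overtime pay: 4 × $49.90 × 2 = $399.20
Gross pay = $1,746.50 + $399.20 = $2,145.70
457(b) deferral: $2,145.70 × 0.0304 = $65.23
Taxable wages = $2,145.70 − $65.23 = $2,080.47
State income tax: $2,080.47 × 0.0642 = $133.57
PFL insurance: $2,145.70 × 0.0023 = $4.94
Health insurance premium: $99.27
Total deductions = $65.23 + $133.57 + $4.94 + $99.27 = $303.01
Net pay = $2,145.70 − $303.01 = $1,842.69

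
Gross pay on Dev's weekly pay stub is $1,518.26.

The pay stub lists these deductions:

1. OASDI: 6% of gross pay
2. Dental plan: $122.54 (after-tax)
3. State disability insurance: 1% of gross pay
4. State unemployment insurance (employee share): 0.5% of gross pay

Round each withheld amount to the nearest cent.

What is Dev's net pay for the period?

$1,281.85

State disability insurance: $1,518.26 × 0.01 = $15.18
OASDI: $1,518.26 × 0.06 = $91.10
State unemployment insurance (employee share): $1,518.26 × 0.005 = $7.59
Dental plan: $122.54
Total deductions = $15.18 + $91.10 + $7.59 + $122.54 = $236.41
Net pay = $1,518.26 − $236.41 = $1,281.85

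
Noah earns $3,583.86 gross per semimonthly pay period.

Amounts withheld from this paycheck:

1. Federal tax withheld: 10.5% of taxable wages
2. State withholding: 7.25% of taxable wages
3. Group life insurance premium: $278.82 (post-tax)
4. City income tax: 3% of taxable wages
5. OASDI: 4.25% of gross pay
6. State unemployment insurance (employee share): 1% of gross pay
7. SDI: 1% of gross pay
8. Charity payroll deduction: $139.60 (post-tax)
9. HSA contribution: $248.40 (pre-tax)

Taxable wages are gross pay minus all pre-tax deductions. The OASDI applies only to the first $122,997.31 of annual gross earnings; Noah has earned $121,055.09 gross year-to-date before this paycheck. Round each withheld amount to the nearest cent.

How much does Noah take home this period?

HSA contribution: $248.40
Taxable wages = $3,583.86 − $248.40 = $3,335.46
State withholding: $3,335.46 × 0.0725 = $241.82
City income tax: $3,335.46 × 0.03 = $100.06
Federal tax withheld: $3,335.46 × 0.105 = $350.22
State unemployment insurance (employee share): $3,583.86 × 0.01 = $35.84
SDI: $3,583.86 × 0.01 = $35.84
OASDI: only $122,997.31 − $121,055.09 = $1,942.22 of this check is subject → $1,942.22 × 0.0425 = $82.54
Group life insurance premium: $278.82
Charity payroll deduction: $139.60
Total deductions = $248.40 + $241.82 + $100.06 + $350.22 + $35.84 + $35.84 + $82.54 + $278.82 + $139.60 = $1,513.14
Net pay = $3,583.86 − $1,513.14 = $2,070.72

$2,070.72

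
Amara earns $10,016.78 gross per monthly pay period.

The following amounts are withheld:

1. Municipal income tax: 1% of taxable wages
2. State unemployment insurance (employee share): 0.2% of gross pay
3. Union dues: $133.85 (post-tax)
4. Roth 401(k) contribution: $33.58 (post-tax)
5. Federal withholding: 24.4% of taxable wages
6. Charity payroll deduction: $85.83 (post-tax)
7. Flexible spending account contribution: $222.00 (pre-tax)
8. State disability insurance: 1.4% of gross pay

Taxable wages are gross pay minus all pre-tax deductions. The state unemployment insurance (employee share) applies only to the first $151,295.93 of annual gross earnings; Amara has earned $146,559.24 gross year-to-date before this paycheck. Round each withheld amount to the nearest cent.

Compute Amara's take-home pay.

$6,903.94

Flexible spending account contribution: $222.00
Taxable wages = $10,016.78 − $222.00 = $9,794.78
Federal withholding: $9,794.78 × 0.244 = $2,389.93
Municipal income tax: $9,794.78 × 0.01 = $97.95
State disability insurance: $10,016.78 × 0.014 = $140.23
State unemployment insurance (employee share): only $151,295.93 − $146,559.24 = $4,736.69 of this check is subject → $4,736.69 × 0.002 = $9.47
Union dues: $133.85
Roth 401(k) contribution: $33.58
Charity payroll deduction: $85.83
Total deductions = $222.00 + $2,389.93 + $97.95 + $140.23 + $9.47 + $133.85 + $33.58 + $85.83 = $3,112.84
Net pay = $10,016.78 − $3,112.84 = $6,903.94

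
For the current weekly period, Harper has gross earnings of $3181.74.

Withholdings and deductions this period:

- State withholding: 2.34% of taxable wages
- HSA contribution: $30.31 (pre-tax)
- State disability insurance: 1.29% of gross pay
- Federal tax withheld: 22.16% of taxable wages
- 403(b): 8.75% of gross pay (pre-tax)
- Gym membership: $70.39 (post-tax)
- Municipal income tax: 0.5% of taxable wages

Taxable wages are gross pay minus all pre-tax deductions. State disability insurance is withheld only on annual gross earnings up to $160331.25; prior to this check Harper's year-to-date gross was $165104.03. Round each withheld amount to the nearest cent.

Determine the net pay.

HSA contribution: $30.31
403(b): $3181.74 × 0.0875 = $278.40
Pre-tax total = $30.31 + $278.40 = $308.71
Taxable wages = $3181.74 − $308.71 = $2873.03
Federal tax withheld: $2873.03 × 0.2216 = $636.66
State withholding: $2873.03 × 0.0234 = $67.23
Municipal income tax: $2873.03 × 0.005 = $14.37
State disability insurance: annual cap $160331.25 already reached (YTD $165104.03), so $0.00
Gym membership: $70.39
Total deductions = $30.31 + $278.40 + $636.66 + $67.23 + $14.37 + $0.00 + $70.39 = $1097.36
Net pay = $3181.74 − $1097.36 = $2084.38

$2084.38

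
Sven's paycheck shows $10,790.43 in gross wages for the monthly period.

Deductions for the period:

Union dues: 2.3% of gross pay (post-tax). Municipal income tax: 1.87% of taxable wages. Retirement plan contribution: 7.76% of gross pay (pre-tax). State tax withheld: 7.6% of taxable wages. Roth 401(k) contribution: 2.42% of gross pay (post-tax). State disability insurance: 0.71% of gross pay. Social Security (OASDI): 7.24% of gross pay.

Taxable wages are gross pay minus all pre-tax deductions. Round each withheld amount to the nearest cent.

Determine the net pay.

$7,643.39

Retirement plan contribution: $10,790.43 × 0.0776 = $837.34
Taxable wages = $10,790.43 − $837.34 = $9,953.09
Municipal income tax: $9,953.09 × 0.0187 = $186.12
State tax withheld: $9,953.09 × 0.076 = $756.43
Social Security (OASDI): $10,790.43 × 0.0724 = $781.23
State disability insurance: $10,790.43 × 0.0071 = $76.61
Roth 401(k) contribution: $10,790.43 × 0.0242 = $261.13
Union dues: $10,790.43 × 0.023 = $248.18
Total deductions = $837.34 + $186.12 + $756.43 + $781.23 + $76.61 + $261.13 + $248.18 = $3,147.04
Net pay = $10,790.43 − $3,147.04 = $7,643.39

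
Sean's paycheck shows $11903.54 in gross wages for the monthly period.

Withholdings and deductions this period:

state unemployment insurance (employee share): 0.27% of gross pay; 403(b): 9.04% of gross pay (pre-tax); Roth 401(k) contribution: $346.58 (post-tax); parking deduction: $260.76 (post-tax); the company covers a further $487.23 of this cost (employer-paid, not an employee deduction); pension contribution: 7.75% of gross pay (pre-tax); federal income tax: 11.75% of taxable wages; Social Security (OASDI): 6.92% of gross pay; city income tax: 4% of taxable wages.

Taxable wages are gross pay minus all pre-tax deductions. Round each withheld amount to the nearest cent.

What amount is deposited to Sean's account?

$6881.71

Pension contribution: $11903.54 × 0.0775 = $922.52
403(b): $11903.54 × 0.0904 = $1076.08
Pre-tax total = $922.52 + $1076.08 = $1998.60
Taxable wages = $11903.54 − $1998.60 = $9904.94
Federal income tax: $9904.94 × 0.1175 = $1163.83
City income tax: $9904.94 × 0.04 = $396.20
Social Security (OASDI): $11903.54 × 0.0692 = $823.72
State unemployment insurance (employee share): $11903.54 × 0.0027 = $32.14
Roth 401(k) contribution: $346.58
Parking deduction: $260.76
(Employer's $487.23 toward parking deduction is not withheld from the employee.)
Total deductions = $922.52 + $1076.08 + $1163.83 + $396.20 + $823.72 + $32.14 + $346.58 + $260.76 = $5021.83
Net pay = $11903.54 − $5021.83 = $6881.71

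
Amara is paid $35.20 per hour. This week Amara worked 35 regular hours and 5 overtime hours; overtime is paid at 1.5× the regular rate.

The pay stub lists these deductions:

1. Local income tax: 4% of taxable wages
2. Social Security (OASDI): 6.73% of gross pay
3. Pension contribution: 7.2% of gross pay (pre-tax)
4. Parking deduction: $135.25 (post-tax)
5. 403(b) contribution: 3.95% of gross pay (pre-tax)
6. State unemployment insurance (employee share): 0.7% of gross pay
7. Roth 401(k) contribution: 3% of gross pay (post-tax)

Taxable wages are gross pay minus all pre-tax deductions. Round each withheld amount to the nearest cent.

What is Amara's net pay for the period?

Regular pay: 35 × $35.20 = $1232.00
Overtime pay: 5 × $35.20 × 1.5 = $264.00
Gross pay = $1232.00 + $264.00 = $1496.00
Pension contribution: $1496.00 × 0.072 = $107.71
403(b) contribution: $1496.00 × 0.0395 = $59.09
Pre-tax total = $107.71 + $59.09 = $166.80
Taxable wages = $1496.00 − $166.80 = $1329.20
Local income tax: $1329.20 × 0.04 = $53.17
Social Security (OASDI): $1496.00 × 0.0673 = $100.68
State unemployment insurance (employee share): $1496.00 × 0.007 = $10.47
Roth 401(k) contribution: $1496.00 × 0.03 = $44.88
Parking deduction: $135.25
Total deductions = $107.71 + $59.09 + $53.17 + $100.68 + $10.47 + $44.88 + $135.25 = $511.25
Net pay = $1496.00 − $511.25 = $984.75

$984.75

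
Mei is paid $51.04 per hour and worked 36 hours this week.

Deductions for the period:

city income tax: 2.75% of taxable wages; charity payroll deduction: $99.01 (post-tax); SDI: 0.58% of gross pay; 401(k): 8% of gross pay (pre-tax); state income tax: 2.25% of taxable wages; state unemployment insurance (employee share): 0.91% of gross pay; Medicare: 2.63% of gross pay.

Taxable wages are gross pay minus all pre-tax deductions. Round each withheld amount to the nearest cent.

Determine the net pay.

$1,431.21

Gross pay: 36 × $51.04 = $1,837.44
401(k): $1,837.44 × 0.08 = $147.00
Taxable wages = $1,837.44 − $147.00 = $1,690.44
State income tax: $1,690.44 × 0.0225 = $38.03
City income tax: $1,690.44 × 0.0275 = $46.49
Medicare: $1,837.44 × 0.0263 = $48.32
SDI: $1,837.44 × 0.0058 = $10.66
State unemployment insurance (employee share): $1,837.44 × 0.0091 = $16.72
Charity payroll deduction: $99.01
Total deductions = $147.00 + $38.03 + $46.49 + $48.32 + $10.66 + $16.72 + $99.01 = $406.23
Net pay = $1,837.44 − $406.23 = $1,431.21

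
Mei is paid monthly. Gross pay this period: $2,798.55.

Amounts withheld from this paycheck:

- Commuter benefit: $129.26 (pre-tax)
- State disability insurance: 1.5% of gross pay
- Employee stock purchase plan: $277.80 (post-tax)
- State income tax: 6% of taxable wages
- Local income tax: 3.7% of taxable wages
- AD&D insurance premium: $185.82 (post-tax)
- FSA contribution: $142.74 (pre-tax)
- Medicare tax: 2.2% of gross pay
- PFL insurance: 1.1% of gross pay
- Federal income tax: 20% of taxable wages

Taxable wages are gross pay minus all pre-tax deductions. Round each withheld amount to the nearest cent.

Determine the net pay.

$1,178.22

FSA contribution: $142.74
Commuter benefit: $129.26
Pre-tax total = $142.74 + $129.26 = $272.00
Taxable wages = $2,798.55 − $272.00 = $2,526.55
Federal income tax: $2,526.55 × 0.2 = $505.31
State income tax: $2,526.55 × 0.06 = $151.59
Local income tax: $2,526.55 × 0.037 = $93.48
PFL insurance: $2,798.55 × 0.011 = $30.78
State disability insurance: $2,798.55 × 0.015 = $41.98
Medicare tax: $2,798.55 × 0.022 = $61.57
AD&D insurance premium: $185.82
Employee stock purchase plan: $277.80
Total deductions = $142.74 + $129.26 + $505.31 + $151.59 + $93.48 + $30.78 + $41.98 + $61.57 + $185.82 + $277.80 = $1,620.33
Net pay = $2,798.55 − $1,620.33 = $1,178.22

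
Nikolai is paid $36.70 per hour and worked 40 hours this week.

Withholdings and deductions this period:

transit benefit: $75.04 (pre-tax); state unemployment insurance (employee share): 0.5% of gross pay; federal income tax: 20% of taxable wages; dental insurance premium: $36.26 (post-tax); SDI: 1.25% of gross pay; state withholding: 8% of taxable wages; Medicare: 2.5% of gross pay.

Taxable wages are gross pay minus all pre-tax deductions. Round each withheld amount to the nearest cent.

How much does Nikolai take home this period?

$904.28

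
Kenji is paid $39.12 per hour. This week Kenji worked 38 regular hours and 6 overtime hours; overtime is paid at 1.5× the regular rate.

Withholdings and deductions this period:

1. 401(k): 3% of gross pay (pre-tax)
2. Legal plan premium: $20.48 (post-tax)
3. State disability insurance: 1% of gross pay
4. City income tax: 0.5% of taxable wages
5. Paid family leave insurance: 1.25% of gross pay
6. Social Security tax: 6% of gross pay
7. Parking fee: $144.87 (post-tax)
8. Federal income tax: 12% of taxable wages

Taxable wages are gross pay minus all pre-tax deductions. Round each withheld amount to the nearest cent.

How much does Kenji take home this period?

Regular pay: 38 × $39.12 = $1,486.56
Overtime pay: 6 × $39.12 × 1.5 = $352.08
Gross pay = $1,486.56 + $352.08 = $1,838.64
401(k): $1,838.64 × 0.03 = $55.16
Taxable wages = $1,838.64 − $55.16 = $1,783.48
Federal income tax: $1,783.48 × 0.12 = $214.02
City income tax: $1,783.48 × 0.005 = $8.92
Social Security tax: $1,838.64 × 0.06 = $110.32
Paid family leave insurance: $1,838.64 × 0.0125 = $22.98
State disability insurance: $1,838.64 × 0.01 = $18.39
Parking fee: $144.87
Legal plan premium: $20.48
Total deductions = $55.16 + $214.02 + $8.92 + $110.32 + $22.98 + $18.39 + $144.87 + $20.48 = $595.14
Net pay = $1,838.64 − $595.14 = $1,243.50

$1,243.50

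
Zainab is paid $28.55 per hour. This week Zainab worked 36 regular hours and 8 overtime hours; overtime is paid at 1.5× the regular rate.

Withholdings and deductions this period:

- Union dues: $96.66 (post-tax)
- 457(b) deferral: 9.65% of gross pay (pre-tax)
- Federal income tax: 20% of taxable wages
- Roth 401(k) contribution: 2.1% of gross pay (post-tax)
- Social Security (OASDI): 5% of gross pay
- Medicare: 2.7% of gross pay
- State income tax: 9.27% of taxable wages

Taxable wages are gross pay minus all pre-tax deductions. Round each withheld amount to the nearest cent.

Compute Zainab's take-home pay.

$644.79

Regular pay: 36 × $28.55 = $1027.80
Overtime pay: 8 × $28.55 × 1.5 = $342.60
Gross pay = $1027.80 + $342.60 = $1370.40
457(b) deferral: $1370.40 × 0.0965 = $132.24
Taxable wages = $1370.40 − $132.24 = $1238.16
State income tax: $1238.16 × 0.0927 = $114.78
Federal income tax: $1238.16 × 0.2 = $247.63
Medicare: $1370.40 × 0.027 = $37.00
Social Security (OASDI): $1370.40 × 0.05 = $68.52
Roth 401(k) contribution: $1370.40 × 0.021 = $28.78
Union dues: $96.66
Total deductions = $132.24 + $114.78 + $247.63 + $37.00 + $68.52 + $28.78 + $96.66 = $725.61
Net pay = $1370.40 − $725.61 = $644.79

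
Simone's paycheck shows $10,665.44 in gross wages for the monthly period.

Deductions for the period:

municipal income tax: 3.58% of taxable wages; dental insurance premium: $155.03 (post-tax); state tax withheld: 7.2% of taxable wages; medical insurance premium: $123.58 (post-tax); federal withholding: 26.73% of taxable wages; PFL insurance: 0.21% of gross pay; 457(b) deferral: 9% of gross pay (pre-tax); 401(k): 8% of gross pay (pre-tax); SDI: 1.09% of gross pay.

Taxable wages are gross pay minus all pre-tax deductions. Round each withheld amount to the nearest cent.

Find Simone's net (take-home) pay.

$5,114.55

457(b) deferral: $10,665.44 × 0.09 = $959.89
401(k): $10,665.44 × 0.08 = $853.24
Pre-tax total = $959.89 + $853.24 = $1,813.13
Taxable wages = $10,665.44 − $1,813.13 = $8,852.31
State tax withheld: $8,852.31 × 0.072 = $637.37
Municipal income tax: $8,852.31 × 0.0358 = $316.91
Federal withholding: $8,852.31 × 0.2673 = $2,366.22
PFL insurance: $10,665.44 × 0.0021 = $22.40
SDI: $10,665.44 × 0.0109 = $116.25
Medical insurance premium: $123.58
Dental insurance premium: $155.03
Total deductions = $959.89 + $853.24 + $637.37 + $316.91 + $2,366.22 + $22.40 + $116.25 + $123.58 + $155.03 = $5,550.89
Net pay = $10,665.44 − $5,550.89 = $5,114.55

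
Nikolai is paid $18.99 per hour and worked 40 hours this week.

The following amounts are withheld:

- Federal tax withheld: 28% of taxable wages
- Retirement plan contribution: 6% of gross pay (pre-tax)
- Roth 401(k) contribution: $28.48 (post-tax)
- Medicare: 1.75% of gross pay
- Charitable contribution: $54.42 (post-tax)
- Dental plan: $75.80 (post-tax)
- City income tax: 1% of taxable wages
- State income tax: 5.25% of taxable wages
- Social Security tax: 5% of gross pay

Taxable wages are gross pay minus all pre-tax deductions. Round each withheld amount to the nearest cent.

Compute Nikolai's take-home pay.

Gross pay: 40 × $18.99 = $759.60
Retirement plan contribution: $759.60 × 0.06 = $45.58
Taxable wages = $759.60 − $45.58 = $714.02
City income tax: $714.02 × 0.01 = $7.14
State income tax: $714.02 × 0.0525 = $37.49
Federal tax withheld: $714.02 × 0.28 = $199.93
Medicare: $759.60 × 0.0175 = $13.29
Social Security tax: $759.60 × 0.05 = $37.98
Charitable contribution: $54.42
Roth 401(k) contribution: $28.48
Dental plan: $75.80
Total deductions = $45.58 + $7.14 + $37.49 + $199.93 + $13.29 + $37.98 + $54.42 + $28.48 + $75.80 = $500.11
Net pay = $759.60 − $500.11 = $259.49

$259.49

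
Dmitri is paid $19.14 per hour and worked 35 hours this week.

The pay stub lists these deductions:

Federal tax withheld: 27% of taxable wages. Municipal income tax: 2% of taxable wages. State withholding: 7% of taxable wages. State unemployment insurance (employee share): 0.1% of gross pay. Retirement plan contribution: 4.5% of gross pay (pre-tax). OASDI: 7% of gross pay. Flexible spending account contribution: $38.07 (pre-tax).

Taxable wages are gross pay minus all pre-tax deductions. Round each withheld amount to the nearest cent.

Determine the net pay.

$337.52

Gross pay: 35 × $19.14 = $669.90
Retirement plan contribution: $669.90 × 0.045 = $30.15
Flexible spending account contribution: $38.07
Pre-tax total = $30.15 + $38.07 = $68.22
Taxable wages = $669.90 − $68.22 = $601.68
State withholding: $601.68 × 0.07 = $42.12
Municipal income tax: $601.68 × 0.02 = $12.03
Federal tax withheld: $601.68 × 0.27 = $162.45
State unemployment insurance (employee share): $669.90 × 0.001 = $0.67
OASDI: $669.90 × 0.07 = $46.89
Total deductions = $30.15 + $38.07 + $42.12 + $12.03 + $162.45 + $0.67 + $46.89 = $332.38
Net pay = $669.90 − $332.38 = $337.52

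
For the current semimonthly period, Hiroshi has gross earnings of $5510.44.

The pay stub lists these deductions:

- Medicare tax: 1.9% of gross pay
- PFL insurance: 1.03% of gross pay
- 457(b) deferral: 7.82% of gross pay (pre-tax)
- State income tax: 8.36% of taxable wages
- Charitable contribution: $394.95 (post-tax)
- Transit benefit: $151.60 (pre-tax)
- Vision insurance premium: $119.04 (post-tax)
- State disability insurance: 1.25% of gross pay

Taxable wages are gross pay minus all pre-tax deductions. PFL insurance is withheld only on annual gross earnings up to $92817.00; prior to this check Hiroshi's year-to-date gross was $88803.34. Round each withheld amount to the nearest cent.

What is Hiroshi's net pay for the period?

$3787.04

457(b) deferral: $5510.44 × 0.0782 = $430.92
Transit benefit: $151.60
Pre-tax total = $430.92 + $151.60 = $582.52
Taxable wages = $5510.44 − $582.52 = $4927.92
State income tax: $4927.92 × 0.0836 = $411.97
State disability insurance: $5510.44 × 0.0125 = $68.88
PFL insurance: only $92817.00 − $88803.34 = $4013.66 of this check is subject → $4013.66 × 0.0103 = $41.34
Medicare tax: $5510.44 × 0.019 = $104.70
Charitable contribution: $394.95
Vision insurance premium: $119.04
Total deductions = $430.92 + $151.60 + $411.97 + $68.88 + $41.34 + $104.70 + $394.95 + $119.04 = $1723.40
Net pay = $5510.44 − $1723.40 = $3787.04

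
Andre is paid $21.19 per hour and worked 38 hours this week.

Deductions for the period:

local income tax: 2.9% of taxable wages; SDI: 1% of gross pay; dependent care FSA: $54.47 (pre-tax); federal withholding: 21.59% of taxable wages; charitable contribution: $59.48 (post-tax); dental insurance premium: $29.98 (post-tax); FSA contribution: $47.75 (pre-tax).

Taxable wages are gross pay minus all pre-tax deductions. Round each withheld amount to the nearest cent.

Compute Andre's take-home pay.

Gross pay: 38 × $21.19 = $805.22
Dependent care FSA: $54.47
FSA contribution: $47.75
Pre-tax total = $54.47 + $47.75 = $102.22
Taxable wages = $805.22 − $102.22 = $703.00
Federal withholding: $703.00 × 0.2159 = $151.78
Local income tax: $703.00 × 0.029 = $20.39
SDI: $805.22 × 0.01 = $8.05
Charitable contribution: $59.48
Dental insurance premium: $29.98
Total deductions = $54.47 + $47.75 + $151.78 + $20.39 + $8.05 + $59.48 + $29.98 = $371.90
Net pay = $805.22 − $371.90 = $433.32

$433.32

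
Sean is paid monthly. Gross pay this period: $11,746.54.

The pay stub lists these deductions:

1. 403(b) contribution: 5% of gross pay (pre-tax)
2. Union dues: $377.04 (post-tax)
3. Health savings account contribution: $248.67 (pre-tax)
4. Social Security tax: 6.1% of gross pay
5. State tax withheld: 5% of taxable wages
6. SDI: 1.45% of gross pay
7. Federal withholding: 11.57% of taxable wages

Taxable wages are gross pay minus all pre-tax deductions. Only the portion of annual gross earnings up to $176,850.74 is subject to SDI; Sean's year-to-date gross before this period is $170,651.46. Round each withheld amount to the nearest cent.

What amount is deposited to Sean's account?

$7,919.19

403(b) contribution: $11,746.54 × 0.05 = $587.33
Health savings account contribution: $248.67
Pre-tax total = $587.33 + $248.67 = $836.00
Taxable wages = $11,746.54 − $836.00 = $10,910.54
Federal withholding: $10,910.54 × 0.1157 = $1,262.35
State tax withheld: $10,910.54 × 0.05 = $545.53
SDI: only $176,850.74 − $170,651.46 = $6,199.28 of this check is subject → $6,199.28 × 0.0145 = $89.89
Social Security tax: $11,746.54 × 0.061 = $716.54
Union dues: $377.04
Total deductions = $587.33 + $248.67 + $1,262.35 + $545.53 + $89.89 + $716.54 + $377.04 = $3,827.35
Net pay = $11,746.54 − $3,827.35 = $7,919.19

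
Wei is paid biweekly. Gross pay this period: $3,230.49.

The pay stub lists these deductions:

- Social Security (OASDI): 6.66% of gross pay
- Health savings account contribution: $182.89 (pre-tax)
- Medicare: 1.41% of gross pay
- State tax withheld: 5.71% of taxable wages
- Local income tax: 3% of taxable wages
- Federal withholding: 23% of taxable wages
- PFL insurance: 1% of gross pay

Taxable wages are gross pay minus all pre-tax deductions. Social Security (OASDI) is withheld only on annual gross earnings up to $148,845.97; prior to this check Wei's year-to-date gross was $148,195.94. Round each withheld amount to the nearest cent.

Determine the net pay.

$1,960.06

Health savings account contribution: $182.89
Taxable wages = $3,230.49 − $182.89 = $3,047.60
State tax withheld: $3,047.60 × 0.0571 = $174.02
Local income tax: $3,047.60 × 0.03 = $91.43
Federal withholding: $3,047.60 × 0.23 = $700.95
Social Security (OASDI): only $148,845.97 − $148,195.94 = $650.03 of this check is subject → $650.03 × 0.0666 = $43.29
Medicare: $3,230.49 × 0.0141 = $45.55
PFL insurance: $3,230.49 × 0.01 = $32.30
Total deductions = $182.89 + $174.02 + $91.43 + $700.95 + $43.29 + $45.55 + $32.30 = $1,270.43
Net pay = $3,230.49 − $1,270.43 = $1,960.06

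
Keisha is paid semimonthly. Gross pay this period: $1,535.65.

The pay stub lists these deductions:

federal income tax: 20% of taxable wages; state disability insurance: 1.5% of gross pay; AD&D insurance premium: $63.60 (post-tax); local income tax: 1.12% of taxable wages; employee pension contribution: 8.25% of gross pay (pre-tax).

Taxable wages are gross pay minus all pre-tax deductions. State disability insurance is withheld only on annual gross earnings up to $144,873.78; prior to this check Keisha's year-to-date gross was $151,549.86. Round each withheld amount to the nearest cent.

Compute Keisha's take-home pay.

$1,047.79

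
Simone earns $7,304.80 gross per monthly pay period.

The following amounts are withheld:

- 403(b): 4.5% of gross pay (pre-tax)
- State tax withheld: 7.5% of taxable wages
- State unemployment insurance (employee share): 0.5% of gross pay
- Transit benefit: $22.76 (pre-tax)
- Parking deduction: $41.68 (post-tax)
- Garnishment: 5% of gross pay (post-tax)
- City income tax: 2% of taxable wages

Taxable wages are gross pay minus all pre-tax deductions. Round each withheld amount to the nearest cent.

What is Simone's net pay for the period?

403(b): $7,304.80 × 0.045 = $328.72
Transit benefit: $22.76
Pre-tax total = $328.72 + $22.76 = $351.48
Taxable wages = $7,304.80 − $351.48 = $6,953.32
City income tax: $6,953.32 × 0.02 = $139.07
State tax withheld: $6,953.32 × 0.075 = $521.50
State unemployment insurance (employee share): $7,304.80 × 0.005 = $36.52
Parking deduction: $41.68
Garnishment: $7,304.80 × 0.05 = $365.24
Total deductions = $328.72 + $22.76 + $139.07 + $521.50 + $36.52 + $41.68 + $365.24 = $1,455.49
Net pay = $7,304.80 − $1,455.49 = $5,849.31

$5,849.31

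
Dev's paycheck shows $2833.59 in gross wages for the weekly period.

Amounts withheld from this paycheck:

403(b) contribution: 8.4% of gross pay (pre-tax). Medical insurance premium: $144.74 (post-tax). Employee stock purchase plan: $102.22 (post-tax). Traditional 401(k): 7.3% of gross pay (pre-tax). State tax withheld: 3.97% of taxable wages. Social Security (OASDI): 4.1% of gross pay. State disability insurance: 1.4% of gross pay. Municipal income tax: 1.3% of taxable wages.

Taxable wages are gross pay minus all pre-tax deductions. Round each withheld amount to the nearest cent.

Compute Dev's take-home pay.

403(b) contribution: $2833.59 × 0.084 = $238.02
Traditional 401(k): $2833.59 × 0.073 = $206.85
Pre-tax total = $238.02 + $206.85 = $444.87
Taxable wages = $2833.59 − $444.87 = $2388.72
State tax withheld: $2388.72 × 0.0397 = $94.83
Municipal income tax: $2388.72 × 0.013 = $31.05
Social Security (OASDI): $2833.59 × 0.041 = $116.18
State disability insurance: $2833.59 × 0.014 = $39.67
Employee stock purchase plan: $102.22
Medical insurance premium: $144.74
Total deductions = $238.02 + $206.85 + $94.83 + $31.05 + $116.18 + $39.67 + $102.22 + $144.74 = $973.56
Net pay = $2833.59 − $973.56 = $1860.03

$1860.03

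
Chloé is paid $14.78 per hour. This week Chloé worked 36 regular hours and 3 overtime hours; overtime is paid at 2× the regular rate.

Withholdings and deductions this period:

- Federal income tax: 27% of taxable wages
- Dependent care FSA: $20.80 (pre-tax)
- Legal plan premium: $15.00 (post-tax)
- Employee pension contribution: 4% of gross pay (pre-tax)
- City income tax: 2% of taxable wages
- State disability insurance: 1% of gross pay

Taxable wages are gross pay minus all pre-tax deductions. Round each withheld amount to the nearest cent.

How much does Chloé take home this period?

$387.13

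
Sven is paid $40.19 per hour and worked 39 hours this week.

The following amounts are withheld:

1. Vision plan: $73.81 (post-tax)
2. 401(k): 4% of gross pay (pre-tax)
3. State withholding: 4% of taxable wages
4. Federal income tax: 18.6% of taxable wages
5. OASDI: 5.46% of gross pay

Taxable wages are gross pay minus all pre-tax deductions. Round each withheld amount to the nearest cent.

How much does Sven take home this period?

$1005.25

Gross pay: 39 × $40.19 = $1567.41
401(k): $1567.41 × 0.04 = $62.70
Taxable wages = $1567.41 − $62.70 = $1504.71
Federal income tax: $1504.71 × 0.186 = $279.88
State withholding: $1504.71 × 0.04 = $60.19
OASDI: $1567.41 × 0.0546 = $85.58
Vision plan: $73.81
Total deductions = $62.70 + $279.88 + $60.19 + $85.58 + $73.81 = $562.16
Net pay = $1567.41 − $562.16 = $1005.25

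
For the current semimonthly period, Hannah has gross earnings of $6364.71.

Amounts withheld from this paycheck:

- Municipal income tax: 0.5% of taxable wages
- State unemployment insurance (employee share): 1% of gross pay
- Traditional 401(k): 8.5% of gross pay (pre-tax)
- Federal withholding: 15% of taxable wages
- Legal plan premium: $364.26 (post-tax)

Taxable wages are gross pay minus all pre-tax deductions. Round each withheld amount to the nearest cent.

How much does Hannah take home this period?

$4493.12

Traditional 401(k): $6364.71 × 0.085 = $541.00
Taxable wages = $6364.71 − $541.00 = $5823.71
Municipal income tax: $5823.71 × 0.005 = $29.12
Federal withholding: $5823.71 × 0.15 = $873.56
State unemployment insurance (employee share): $6364.71 × 0.01 = $63.65
Legal plan premium: $364.26
Total deductions = $541.00 + $29.12 + $873.56 + $63.65 + $364.26 = $1871.59
Net pay = $6364.71 − $1871.59 = $4493.12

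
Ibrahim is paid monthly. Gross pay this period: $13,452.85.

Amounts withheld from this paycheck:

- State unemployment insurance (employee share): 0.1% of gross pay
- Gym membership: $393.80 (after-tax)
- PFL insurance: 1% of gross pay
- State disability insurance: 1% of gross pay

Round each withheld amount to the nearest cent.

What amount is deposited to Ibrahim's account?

State disability insurance: $13,452.85 × 0.01 = $134.53
PFL insurance: $13,452.85 × 0.01 = $134.53
State unemployment insurance (employee share): $13,452.85 × 0.001 = $13.45
Gym membership: $393.80
Total deductions = $134.53 + $134.53 + $13.45 + $393.80 = $676.31
Net pay = $13,452.85 − $676.31 = $12,776.54

$12,776.54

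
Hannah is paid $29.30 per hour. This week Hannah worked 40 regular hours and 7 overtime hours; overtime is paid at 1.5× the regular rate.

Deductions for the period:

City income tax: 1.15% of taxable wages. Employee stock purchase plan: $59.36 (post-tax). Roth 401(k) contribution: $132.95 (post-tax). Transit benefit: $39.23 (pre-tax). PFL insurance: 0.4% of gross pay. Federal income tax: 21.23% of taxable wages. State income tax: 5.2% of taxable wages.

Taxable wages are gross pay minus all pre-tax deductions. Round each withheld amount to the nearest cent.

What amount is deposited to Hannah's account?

$844.93

Regular pay: 40 × $29.30 = $1,172.00
Overtime pay: 7 × $29.30 × 1.5 = $307.65
Gross pay = $1,172.00 + $307.65 = $1,479.65
Transit benefit: $39.23
Taxable wages = $1,479.65 − $39.23 = $1,440.42
Federal income tax: $1,440.42 × 0.2123 = $305.80
City income tax: $1,440.42 × 0.0115 = $16.56
State income tax: $1,440.42 × 0.052 = $74.90
PFL insurance: $1,479.65 × 0.004 = $5.92
Roth 401(k) contribution: $132.95
Employee stock purchase plan: $59.36
Total deductions = $39.23 + $305.80 + $16.56 + $74.90 + $5.92 + $132.95 + $59.36 = $634.72
Net pay = $1,479.65 − $634.72 = $844.93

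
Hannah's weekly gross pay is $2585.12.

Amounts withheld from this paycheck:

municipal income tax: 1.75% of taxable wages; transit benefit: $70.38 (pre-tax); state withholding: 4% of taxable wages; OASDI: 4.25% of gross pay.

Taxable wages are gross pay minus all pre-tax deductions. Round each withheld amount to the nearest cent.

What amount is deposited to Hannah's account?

$2260.27

Transit benefit: $70.38
Taxable wages = $2585.12 − $70.38 = $2514.74
Municipal income tax: $2514.74 × 0.0175 = $44.01
State withholding: $2514.74 × 0.04 = $100.59
OASDI: $2585.12 × 0.0425 = $109.87
Total deductions = $70.38 + $44.01 + $100.59 + $109.87 = $324.85
Net pay = $2585.12 − $324.85 = $2260.27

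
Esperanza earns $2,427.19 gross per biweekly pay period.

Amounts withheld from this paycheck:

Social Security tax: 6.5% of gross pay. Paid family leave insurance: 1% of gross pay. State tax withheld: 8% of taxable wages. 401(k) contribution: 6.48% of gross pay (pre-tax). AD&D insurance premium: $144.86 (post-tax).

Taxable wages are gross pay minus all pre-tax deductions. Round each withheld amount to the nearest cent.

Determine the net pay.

401(k) contribution: $2,427.19 × 0.0648 = $157.28
Taxable wages = $2,427.19 − $157.28 = $2,269.91
State tax withheld: $2,269.91 × 0.08 = $181.59
Social Security tax: $2,427.19 × 0.065 = $157.77
Paid family leave insurance: $2,427.19 × 0.01 = $24.27
AD&D insurance premium: $144.86
Total deductions = $157.28 + $181.59 + $157.77 + $24.27 + $144.86 = $665.77
Net pay = $2,427.19 − $665.77 = $1,761.42

$1,761.42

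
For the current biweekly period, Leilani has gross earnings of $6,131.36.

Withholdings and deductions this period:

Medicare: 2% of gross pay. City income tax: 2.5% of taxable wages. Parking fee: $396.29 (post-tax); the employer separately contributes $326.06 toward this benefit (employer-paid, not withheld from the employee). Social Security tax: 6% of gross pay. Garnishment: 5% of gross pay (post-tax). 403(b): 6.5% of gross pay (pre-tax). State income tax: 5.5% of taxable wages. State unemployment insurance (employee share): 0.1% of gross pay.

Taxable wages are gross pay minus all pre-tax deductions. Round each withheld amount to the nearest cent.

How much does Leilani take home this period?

403(b): $6,131.36 × 0.065 = $398.54
Taxable wages = $6,131.36 − $398.54 = $5,732.82
City income tax: $5,732.82 × 0.025 = $143.32
State income tax: $5,732.82 × 0.055 = $315.31
Medicare: $6,131.36 × 0.02 = $122.63
State unemployment insurance (employee share): $6,131.36 × 0.001 = $6.13
Social Security tax: $6,131.36 × 0.06 = $367.88
Garnishment: $6,131.36 × 0.05 = $306.57
Parking fee: $396.29
(Employer's $326.06 toward parking fee is not withheld from the employee.)
Total deductions = $398.54 + $143.32 + $315.31 + $122.63 + $6.13 + $367.88 + $306.57 + $396.29 = $2,056.67
Net pay = $6,131.36 − $2,056.67 = $4,074.69

$4,074.69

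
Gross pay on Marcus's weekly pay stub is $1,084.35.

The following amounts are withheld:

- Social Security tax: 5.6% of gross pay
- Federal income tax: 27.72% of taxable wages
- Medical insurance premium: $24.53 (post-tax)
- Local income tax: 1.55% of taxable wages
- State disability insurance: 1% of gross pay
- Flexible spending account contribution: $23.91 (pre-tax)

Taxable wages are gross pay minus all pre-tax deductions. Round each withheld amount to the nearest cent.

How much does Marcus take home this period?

$653.96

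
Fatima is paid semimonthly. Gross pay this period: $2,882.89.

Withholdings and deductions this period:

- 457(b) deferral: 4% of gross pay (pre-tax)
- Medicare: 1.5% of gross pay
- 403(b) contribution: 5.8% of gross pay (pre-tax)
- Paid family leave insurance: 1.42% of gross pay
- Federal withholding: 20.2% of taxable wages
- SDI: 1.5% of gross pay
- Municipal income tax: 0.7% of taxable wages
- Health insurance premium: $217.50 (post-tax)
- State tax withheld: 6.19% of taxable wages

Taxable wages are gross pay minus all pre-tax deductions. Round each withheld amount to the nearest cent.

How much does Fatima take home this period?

$1,551.01

403(b) contribution: $2,882.89 × 0.058 = $167.21
457(b) deferral: $2,882.89 × 0.04 = $115.32
Pre-tax total = $167.21 + $115.32 = $282.53
Taxable wages = $2,882.89 − $282.53 = $2,600.36
State tax withheld: $2,600.36 × 0.0619 = $160.96
Municipal income tax: $2,600.36 × 0.007 = $18.20
Federal withholding: $2,600.36 × 0.202 = $525.27
Paid family leave insurance: $2,882.89 × 0.0142 = $40.94
Medicare: $2,882.89 × 0.015 = $43.24
SDI: $2,882.89 × 0.015 = $43.24
Health insurance premium: $217.50
Total deductions = $167.21 + $115.32 + $160.96 + $18.20 + $525.27 + $40.94 + $43.24 + $43.24 + $217.50 = $1,331.88
Net pay = $2,882.89 − $1,331.88 = $1,551.01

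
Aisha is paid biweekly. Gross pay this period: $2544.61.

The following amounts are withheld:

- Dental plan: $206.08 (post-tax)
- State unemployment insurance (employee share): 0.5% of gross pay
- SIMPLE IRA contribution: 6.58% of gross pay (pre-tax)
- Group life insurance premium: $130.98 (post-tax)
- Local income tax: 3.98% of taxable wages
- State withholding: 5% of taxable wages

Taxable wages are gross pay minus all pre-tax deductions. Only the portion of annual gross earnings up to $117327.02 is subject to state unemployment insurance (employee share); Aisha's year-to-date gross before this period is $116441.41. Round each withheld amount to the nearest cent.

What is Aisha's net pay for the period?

SIMPLE IRA contribution: $2544.61 × 0.0658 = $167.44
Taxable wages = $2544.61 − $167.44 = $2377.17
State withholding: $2377.17 × 0.05 = $118.86
Local income tax: $2377.17 × 0.0398 = $94.61
State unemployment insurance (employee share): only $117327.02 − $116441.41 = $885.61 of this check is subject → $885.61 × 0.005 = $4.43
Group life insurance premium: $130.98
Dental plan: $206.08
Total deductions = $167.44 + $118.86 + $94.61 + $4.43 + $130.98 + $206.08 = $722.40
Net pay = $2544.61 − $722.40 = $1822.21

$1822.21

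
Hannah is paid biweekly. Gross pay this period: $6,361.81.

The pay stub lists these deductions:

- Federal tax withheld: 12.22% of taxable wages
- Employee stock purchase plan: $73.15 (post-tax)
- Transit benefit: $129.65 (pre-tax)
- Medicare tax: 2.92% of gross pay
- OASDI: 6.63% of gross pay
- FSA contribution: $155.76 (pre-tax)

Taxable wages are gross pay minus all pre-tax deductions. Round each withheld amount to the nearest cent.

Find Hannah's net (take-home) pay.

$4,653.16

Transit benefit: $129.65
FSA contribution: $155.76
Pre-tax total = $129.65 + $155.76 = $285.41
Taxable wages = $6,361.81 − $285.41 = $6,076.40
Federal tax withheld: $6,076.40 × 0.1222 = $742.54
Medicare tax: $6,361.81 × 0.0292 = $185.76
OASDI: $6,361.81 × 0.0663 = $421.79
Employee stock purchase plan: $73.15
Total deductions = $129.65 + $155.76 + $742.54 + $185.76 + $421.79 + $73.15 = $1,708.65
Net pay = $6,361.81 − $1,708.65 = $4,653.16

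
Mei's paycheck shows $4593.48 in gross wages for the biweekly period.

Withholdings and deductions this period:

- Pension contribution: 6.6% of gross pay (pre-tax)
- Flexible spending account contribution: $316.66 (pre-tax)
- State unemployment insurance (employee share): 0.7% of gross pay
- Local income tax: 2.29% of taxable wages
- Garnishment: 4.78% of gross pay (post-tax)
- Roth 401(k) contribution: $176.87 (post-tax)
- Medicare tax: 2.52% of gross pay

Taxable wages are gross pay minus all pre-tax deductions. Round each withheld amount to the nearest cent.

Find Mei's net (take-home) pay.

$3338.30

Pension contribution: $4593.48 × 0.066 = $303.17
Flexible spending account contribution: $316.66
Pre-tax total = $303.17 + $316.66 = $619.83
Taxable wages = $4593.48 − $619.83 = $3973.65
Local income tax: $3973.65 × 0.0229 = $91.00
State unemployment insurance (employee share): $4593.48 × 0.007 = $32.15
Medicare tax: $4593.48 × 0.0252 = $115.76
Garnishment: $4593.48 × 0.0478 = $219.57
Roth 401(k) contribution: $176.87
Total deductions = $303.17 + $316.66 + $91.00 + $32.15 + $115.76 + $219.57 + $176.87 = $1255.18
Net pay = $4593.48 − $1255.18 = $3338.30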